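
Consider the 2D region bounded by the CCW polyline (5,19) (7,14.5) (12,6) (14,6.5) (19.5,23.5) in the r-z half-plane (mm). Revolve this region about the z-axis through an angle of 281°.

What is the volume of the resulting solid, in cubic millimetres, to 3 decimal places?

Profile (r,z), 5 vertices: (5,19) (7,14.5) (12,6) (14,6.5) (19.5,23.5)
edge 0: (5,19)→(7,14.5)  cross = 5·14.5 − 7·19 = -60.5000; (r_i+r_j)·cross = 12·-60.5000 = -726.0000
edge 1: (7,14.5)→(12,6)  cross = 7·6 − 12·14.5 = -132.0000; (r_i+r_j)·cross = 19·-132.0000 = -2508.0000
edge 2: (12,6)→(14,6.5)  cross = 12·6.5 − 14·6 = -6.0000; (r_i+r_j)·cross = 26·-6.0000 = -156.0000
edge 3: (14,6.5)→(19.5,23.5)  cross = 14·23.5 − 19.5·6.5 = 202.2500; (r_i+r_j)·cross = 33.5·202.2500 = 6775.3750
edge 4: (19.5,23.5)→(5,19)  cross = 19.5·19 − 5·23.5 = 253.0000; (r_i+r_j)·cross = 24.5·253.0000 = 6198.5000
Σcross = 256.7500 → A = |Σcross|/2 = 128.3750 mm²
Σ(r_i+r_j)·cross = 9583.8750 → first moment M = |Σ|/6 = 1597.3125
R_c = M/A = 1597.3125/128.3750 = 12.4426 mm
θ = 281° = 4.904375 rad
V = θ·R_c·A = 4.904375·12.4426·128.3750 = 7833.820 mm³

Volume = 7833.820 mm³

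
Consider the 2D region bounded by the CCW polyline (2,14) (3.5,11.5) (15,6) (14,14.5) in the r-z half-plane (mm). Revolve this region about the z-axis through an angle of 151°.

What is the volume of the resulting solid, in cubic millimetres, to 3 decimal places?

Volume = 1580.280 mm³

Profile (r,z), 4 vertices: (2,14) (3.5,11.5) (15,6) (14,14.5)
edge 0: (2,14)→(3.5,11.5)  cross = 2·11.5 − 3.5·14 = -26.0000; (r_i+r_j)·cross = 5.5·-26.0000 = -143.0000
edge 1: (3.5,11.5)→(15,6)  cross = 3.5·6 − 15·11.5 = -151.5000; (r_i+r_j)·cross = 18.5·-151.5000 = -2802.7500
edge 2: (15,6)→(14,14.5)  cross = 15·14.5 − 14·6 = 133.5000; (r_i+r_j)·cross = 29·133.5000 = 3871.5000
edge 3: (14,14.5)→(2,14)  cross = 14·14 − 2·14.5 = 167.0000; (r_i+r_j)·cross = 16·167.0000 = 2672.0000
Σcross = 123.0000 → A = |Σcross|/2 = 61.5000 mm²
Σ(r_i+r_j)·cross = 3597.7500 → first moment M = |Σ|/6 = 599.6250
R_c = M/A = 599.6250/61.5000 = 9.7500 mm
θ = 151° = 2.635447 rad
V = θ·R_c·A = 2.635447·9.7500·61.5000 = 1580.280 mm³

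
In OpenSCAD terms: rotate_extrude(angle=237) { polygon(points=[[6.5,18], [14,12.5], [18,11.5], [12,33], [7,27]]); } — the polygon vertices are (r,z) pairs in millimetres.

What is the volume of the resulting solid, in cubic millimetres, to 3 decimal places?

Profile (r,z), 5 vertices: (6.5,18) (14,12.5) (18,11.5) (12,33) (7,27)
edge 0: (6.5,18)→(14,12.5)  cross = 6.5·12.5 − 14·18 = -170.7500; (r_i+r_j)·cross = 20.5·-170.7500 = -3500.3750
edge 1: (14,12.5)→(18,11.5)  cross = 14·11.5 − 18·12.5 = -64.0000; (r_i+r_j)·cross = 32·-64.0000 = -2048.0000
edge 2: (18,11.5)→(12,33)  cross = 18·33 − 12·11.5 = 456.0000; (r_i+r_j)·cross = 30·456.0000 = 13680.0000
edge 3: (12,33)→(7,27)  cross = 12·27 − 7·33 = 93.0000; (r_i+r_j)·cross = 19·93.0000 = 1767.0000
edge 4: (7,27)→(6.5,18)  cross = 7·18 − 6.5·27 = -49.5000; (r_i+r_j)·cross = 13.5·-49.5000 = -668.2500
Σcross = 264.7500 → A = |Σcross|/2 = 132.3750 mm²
Σ(r_i+r_j)·cross = 9230.3750 → first moment M = |Σ|/6 = 1538.3958
R_c = M/A = 1538.3958/132.3750 = 11.6215 mm
θ = 237° = 4.136430 rad
V = θ·R_c·A = 4.136430·11.6215·132.3750 = 6363.467 mm³

Volume = 6363.467 mm³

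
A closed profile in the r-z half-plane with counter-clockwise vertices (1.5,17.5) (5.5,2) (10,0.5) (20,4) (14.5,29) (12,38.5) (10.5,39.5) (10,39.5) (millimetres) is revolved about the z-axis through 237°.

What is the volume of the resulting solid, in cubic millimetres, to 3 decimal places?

Profile (r,z), 8 vertices: (1.5,17.5) (5.5,2) (10,0.5) (20,4) (14.5,29) (12,38.5) (10.5,39.5) (10,39.5)
edge 0: (1.5,17.5)→(5.5,2)  cross = 1.5·2 − 5.5·17.5 = -93.2500; (r_i+r_j)·cross = 7·-93.2500 = -652.7500
edge 1: (5.5,2)→(10,0.5)  cross = 5.5·0.5 − 10·2 = -17.2500; (r_i+r_j)·cross = 15.5·-17.2500 = -267.3750
edge 2: (10,0.5)→(20,4)  cross = 10·4 − 20·0.5 = 30.0000; (r_i+r_j)·cross = 30·30.0000 = 900.0000
edge 3: (20,4)→(14.5,29)  cross = 20·29 − 14.5·4 = 522.0000; (r_i+r_j)·cross = 34.5·522.0000 = 18009.0000
edge 4: (14.5,29)→(12,38.5)  cross = 14.5·38.5 − 12·29 = 210.2500; (r_i+r_j)·cross = 26.5·210.2500 = 5571.6250
edge 5: (12,38.5)→(10.5,39.5)  cross = 12·39.5 − 10.5·38.5 = 69.7500; (r_i+r_j)·cross = 22.5·69.7500 = 1569.3750
edge 6: (10.5,39.5)→(10,39.5)  cross = 10.5·39.5 − 10·39.5 = 19.7500; (r_i+r_j)·cross = 20.5·19.7500 = 404.8750
edge 7: (10,39.5)→(1.5,17.5)  cross = 10·17.5 − 1.5·39.5 = 115.7500; (r_i+r_j)·cross = 11.5·115.7500 = 1331.1250
Σcross = 857.0000 → A = |Σcross|/2 = 428.5000 mm²
Σ(r_i+r_j)·cross = 26865.8750 → first moment M = |Σ|/6 = 4477.6458
R_c = M/A = 4477.6458/428.5000 = 10.4496 mm
θ = 237° = 4.136430 rad
V = θ·R_c·A = 4.136430·10.4496·428.5000 = 18521.470 mm³

Volume = 18521.470 mm³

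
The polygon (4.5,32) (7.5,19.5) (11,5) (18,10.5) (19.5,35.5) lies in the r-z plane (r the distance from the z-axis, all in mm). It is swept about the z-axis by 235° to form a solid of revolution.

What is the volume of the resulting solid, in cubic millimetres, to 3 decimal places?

Profile (r,z), 5 vertices: (4.5,32) (7.5,19.5) (11,5) (18,10.5) (19.5,35.5)
edge 0: (4.5,32)→(7.5,19.5)  cross = 4.5·19.5 − 7.5·32 = -152.2500; (r_i+r_j)·cross = 12·-152.2500 = -1827.0000
edge 1: (7.5,19.5)→(11,5)  cross = 7.5·5 − 11·19.5 = -177.0000; (r_i+r_j)·cross = 18.5·-177.0000 = -3274.5000
edge 2: (11,5)→(18,10.5)  cross = 11·10.5 − 18·5 = 25.5000; (r_i+r_j)·cross = 29·25.5000 = 739.5000
edge 3: (18,10.5)→(19.5,35.5)  cross = 18·35.5 − 19.5·10.5 = 434.2500; (r_i+r_j)·cross = 37.5·434.2500 = 16284.3750
edge 4: (19.5,35.5)→(4.5,32)  cross = 19.5·32 − 4.5·35.5 = 464.2500; (r_i+r_j)·cross = 24·464.2500 = 11142.0000
Σcross = 594.7500 → A = |Σcross|/2 = 297.3750 mm²
Σ(r_i+r_j)·cross = 23064.3750 → first moment M = |Σ|/6 = 3844.0625
R_c = M/A = 3844.0625/297.3750 = 12.9266 mm
θ = 235° = 4.101524 rad
V = θ·R_c·A = 4.101524·12.9266·297.3750 = 15766.514 mm³

Volume = 15766.514 mm³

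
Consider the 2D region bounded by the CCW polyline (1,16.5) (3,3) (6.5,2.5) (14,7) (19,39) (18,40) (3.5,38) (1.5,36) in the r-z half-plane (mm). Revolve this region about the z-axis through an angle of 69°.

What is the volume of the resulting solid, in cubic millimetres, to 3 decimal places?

Profile (r,z), 8 vertices: (1,16.5) (3,3) (6.5,2.5) (14,7) (19,39) (18,40) (3.5,38) (1.5,36)
edge 0: (1,16.5)→(3,3)  cross = 1·3 − 3·16.5 = -46.5000; (r_i+r_j)·cross = 4·-46.5000 = -186.0000
edge 1: (3,3)→(6.5,2.5)  cross = 3·2.5 − 6.5·3 = -12.0000; (r_i+r_j)·cross = 9.5·-12.0000 = -114.0000
edge 2: (6.5,2.5)→(14,7)  cross = 6.5·7 − 14·2.5 = 10.5000; (r_i+r_j)·cross = 20.5·10.5000 = 215.2500
edge 3: (14,7)→(19,39)  cross = 14·39 − 19·7 = 413.0000; (r_i+r_j)·cross = 33·413.0000 = 13629.0000
edge 4: (19,39)→(18,40)  cross = 19·40 − 18·39 = 58.0000; (r_i+r_j)·cross = 37·58.0000 = 2146.0000
edge 5: (18,40)→(3.5,38)  cross = 18·38 − 3.5·40 = 544.0000; (r_i+r_j)·cross = 21.5·544.0000 = 11696.0000
edge 6: (3.5,38)→(1.5,36)  cross = 3.5·36 − 1.5·38 = 69.0000; (r_i+r_j)·cross = 5·69.0000 = 345.0000
edge 7: (1.5,36)→(1,16.5)  cross = 1.5·16.5 − 1·36 = -11.2500; (r_i+r_j)·cross = 2.5·-11.2500 = -28.1250
Σcross = 1024.7500 → A = |Σcross|/2 = 512.3750 mm²
Σ(r_i+r_j)·cross = 27703.1250 → first moment M = |Σ|/6 = 4617.1875
R_c = M/A = 4617.1875/512.3750 = 9.0113 mm
θ = 69° = 1.204277 rad
V = θ·R_c·A = 1.204277·9.0113·512.3750 = 5560.374 mm³

Volume = 5560.374 mm³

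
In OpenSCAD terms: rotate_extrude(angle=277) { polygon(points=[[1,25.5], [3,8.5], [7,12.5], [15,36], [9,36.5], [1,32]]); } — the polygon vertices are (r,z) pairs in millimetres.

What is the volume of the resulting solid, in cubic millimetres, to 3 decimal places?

Volume = 7085.051 mm³

Profile (r,z), 6 vertices: (1,25.5) (3,8.5) (7,12.5) (15,36) (9,36.5) (1,32)
edge 0: (1,25.5)→(3,8.5)  cross = 1·8.5 − 3·25.5 = -68.0000; (r_i+r_j)·cross = 4·-68.0000 = -272.0000
edge 1: (3,8.5)→(7,12.5)  cross = 3·12.5 − 7·8.5 = -22.0000; (r_i+r_j)·cross = 10·-22.0000 = -220.0000
edge 2: (7,12.5)→(15,36)  cross = 7·36 − 15·12.5 = 64.5000; (r_i+r_j)·cross = 22·64.5000 = 1419.0000
edge 3: (15,36)→(9,36.5)  cross = 15·36.5 − 9·36 = 223.5000; (r_i+r_j)·cross = 24·223.5000 = 5364.0000
edge 4: (9,36.5)→(1,32)  cross = 9·32 − 1·36.5 = 251.5000; (r_i+r_j)·cross = 10·251.5000 = 2515.0000
edge 5: (1,32)→(1,25.5)  cross = 1·25.5 − 1·32 = -6.5000; (r_i+r_j)·cross = 2·-6.5000 = -13.0000
Σcross = 443.0000 → A = |Σcross|/2 = 221.5000 mm²
Σ(r_i+r_j)·cross = 8793.0000 → first moment M = |Σ|/6 = 1465.5000
R_c = M/A = 1465.5000/221.5000 = 6.6163 mm
θ = 277° = 4.834562 rad
V = θ·R_c·A = 4.834562·6.6163·221.5000 = 7085.051 mm³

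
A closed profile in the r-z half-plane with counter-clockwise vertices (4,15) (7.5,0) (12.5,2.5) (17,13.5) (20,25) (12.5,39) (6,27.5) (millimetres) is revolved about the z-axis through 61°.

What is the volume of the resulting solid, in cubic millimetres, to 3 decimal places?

Volume = 4536.255 mm³

Profile (r,z), 7 vertices: (4,15) (7.5,0) (12.5,2.5) (17,13.5) (20,25) (12.5,39) (6,27.5)
edge 0: (4,15)→(7.5,0)  cross = 4·0 − 7.5·15 = -112.5000; (r_i+r_j)·cross = 11.5·-112.5000 = -1293.7500
edge 1: (7.5,0)→(12.5,2.5)  cross = 7.5·2.5 − 12.5·0 = 18.7500; (r_i+r_j)·cross = 20·18.7500 = 375.0000
edge 2: (12.5,2.5)→(17,13.5)  cross = 12.5·13.5 − 17·2.5 = 126.2500; (r_i+r_j)·cross = 29.5·126.2500 = 3724.3750
edge 3: (17,13.5)→(20,25)  cross = 17·25 − 20·13.5 = 155.0000; (r_i+r_j)·cross = 37·155.0000 = 5735.0000
edge 4: (20,25)→(12.5,39)  cross = 20·39 − 12.5·25 = 467.5000; (r_i+r_j)·cross = 32.5·467.5000 = 15193.7500
edge 5: (12.5,39)→(6,27.5)  cross = 12.5·27.5 − 6·39 = 109.7500; (r_i+r_j)·cross = 18.5·109.7500 = 2030.3750
edge 6: (6,27.5)→(4,15)  cross = 6·15 − 4·27.5 = -20.0000; (r_i+r_j)·cross = 10·-20.0000 = -200.0000
Σcross = 744.7500 → A = |Σcross|/2 = 372.3750 mm²
Σ(r_i+r_j)·cross = 25564.7500 → first moment M = |Σ|/6 = 4260.7917
R_c = M/A = 4260.7917/372.3750 = 11.4422 mm
θ = 61° = 1.064651 rad
V = θ·R_c·A = 1.064651·11.4422·372.3750 = 4536.255 mm³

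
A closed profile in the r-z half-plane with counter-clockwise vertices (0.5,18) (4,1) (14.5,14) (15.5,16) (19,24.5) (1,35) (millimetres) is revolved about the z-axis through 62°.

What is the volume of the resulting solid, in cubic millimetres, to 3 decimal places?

Volume = 2943.346 mm³

Profile (r,z), 6 vertices: (0.5,18) (4,1) (14.5,14) (15.5,16) (19,24.5) (1,35)
edge 0: (0.5,18)→(4,1)  cross = 0.5·1 − 4·18 = -71.5000; (r_i+r_j)·cross = 4.5·-71.5000 = -321.7500
edge 1: (4,1)→(14.5,14)  cross = 4·14 − 14.5·1 = 41.5000; (r_i+r_j)·cross = 18.5·41.5000 = 767.7500
edge 2: (14.5,14)→(15.5,16)  cross = 14.5·16 − 15.5·14 = 15.0000; (r_i+r_j)·cross = 30·15.0000 = 450.0000
edge 3: (15.5,16)→(19,24.5)  cross = 15.5·24.5 − 19·16 = 75.7500; (r_i+r_j)·cross = 34.5·75.7500 = 2613.3750
edge 4: (19,24.5)→(1,35)  cross = 19·35 − 1·24.5 = 640.5000; (r_i+r_j)·cross = 20·640.5000 = 12810.0000
edge 5: (1,35)→(0.5,18)  cross = 1·18 − 0.5·35 = 0.5000; (r_i+r_j)·cross = 1.5·0.5000 = 0.7500
Σcross = 701.7500 → A = |Σcross|/2 = 350.8750 mm²
Σ(r_i+r_j)·cross = 16320.1250 → first moment M = |Σ|/6 = 2720.0208
R_c = M/A = 2720.0208/350.8750 = 7.7521 mm
θ = 62° = 1.082104 rad
V = θ·R_c·A = 1.082104·7.7521·350.8750 = 2943.346 mm³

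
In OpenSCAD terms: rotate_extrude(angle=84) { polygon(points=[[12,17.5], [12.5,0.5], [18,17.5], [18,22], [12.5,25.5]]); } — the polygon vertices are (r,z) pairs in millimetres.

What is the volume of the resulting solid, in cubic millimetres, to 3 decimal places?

Profile (r,z), 5 vertices: (12,17.5) (12.5,0.5) (18,17.5) (18,22) (12.5,25.5)
edge 0: (12,17.5)→(12.5,0.5)  cross = 12·0.5 − 12.5·17.5 = -212.7500; (r_i+r_j)·cross = 24.5·-212.7500 = -5212.3750
edge 1: (12.5,0.5)→(18,17.5)  cross = 12.5·17.5 − 18·0.5 = 209.7500; (r_i+r_j)·cross = 30.5·209.7500 = 6397.3750
edge 2: (18,17.5)→(18,22)  cross = 18·22 − 18·17.5 = 81.0000; (r_i+r_j)·cross = 36·81.0000 = 2916.0000
edge 3: (18,22)→(12.5,25.5)  cross = 18·25.5 − 12.5·22 = 184.0000; (r_i+r_j)·cross = 30.5·184.0000 = 5612.0000
edge 4: (12.5,25.5)→(12,17.5)  cross = 12.5·17.5 − 12·25.5 = -87.2500; (r_i+r_j)·cross = 24.5·-87.2500 = -2137.6250
Σcross = 174.7500 → A = |Σcross|/2 = 87.3750 mm²
Σ(r_i+r_j)·cross = 7575.3750 → first moment M = |Σ|/6 = 1262.5625
R_c = M/A = 1262.5625/87.3750 = 14.4499 mm
θ = 84° = 1.466077 rad
V = θ·R_c·A = 1.466077·14.4499·87.3750 = 1851.013 mm³

Volume = 1851.013 mm³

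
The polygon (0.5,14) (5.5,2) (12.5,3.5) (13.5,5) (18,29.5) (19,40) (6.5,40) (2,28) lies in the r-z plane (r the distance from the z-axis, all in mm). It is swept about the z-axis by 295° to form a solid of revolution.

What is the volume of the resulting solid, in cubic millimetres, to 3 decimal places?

Profile (r,z), 8 vertices: (0.5,14) (5.5,2) (12.5,3.5) (13.5,5) (18,29.5) (19,40) (6.5,40) (2,28)
edge 0: (0.5,14)→(5.5,2)  cross = 0.5·2 − 5.5·14 = -76.0000; (r_i+r_j)·cross = 6·-76.0000 = -456.0000
edge 1: (5.5,2)→(12.5,3.5)  cross = 5.5·3.5 − 12.5·2 = -5.7500; (r_i+r_j)·cross = 18·-5.7500 = -103.5000
edge 2: (12.5,3.5)→(13.5,5)  cross = 12.5·5 − 13.5·3.5 = 15.2500; (r_i+r_j)·cross = 26·15.2500 = 396.5000
edge 3: (13.5,5)→(18,29.5)  cross = 13.5·29.5 − 18·5 = 308.2500; (r_i+r_j)·cross = 31.5·308.2500 = 9709.8750
edge 4: (18,29.5)→(19,40)  cross = 18·40 − 19·29.5 = 159.5000; (r_i+r_j)·cross = 37·159.5000 = 5901.5000
edge 5: (19,40)→(6.5,40)  cross = 19·40 − 6.5·40 = 500.0000; (r_i+r_j)·cross = 25.5·500.0000 = 12750.0000
edge 6: (6.5,40)→(2,28)  cross = 6.5·28 − 2·40 = 102.0000; (r_i+r_j)·cross = 8.5·102.0000 = 867.0000
edge 7: (2,28)→(0.5,14)  cross = 2·14 − 0.5·28 = 14.0000; (r_i+r_j)·cross = 2.5·14.0000 = 35.0000
Σcross = 1017.2500 → A = |Σcross|/2 = 508.6250 mm²
Σ(r_i+r_j)·cross = 29100.3750 → first moment M = |Σ|/6 = 4850.0625
R_c = M/A = 4850.0625/508.6250 = 9.5356 mm
θ = 295° = 5.148721 rad
V = θ·R_c·A = 5.148721·9.5356·508.6250 = 24971.620 mm³

Volume = 24971.620 mm³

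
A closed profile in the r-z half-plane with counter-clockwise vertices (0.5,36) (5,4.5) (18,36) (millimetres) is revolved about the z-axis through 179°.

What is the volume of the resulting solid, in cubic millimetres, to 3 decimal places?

Volume = 6745.212 mm³

Profile (r,z), 3 vertices: (0.5,36) (5,4.5) (18,36)
edge 0: (0.5,36)→(5,4.5)  cross = 0.5·4.5 − 5·36 = -177.7500; (r_i+r_j)·cross = 5.5·-177.7500 = -977.6250
edge 1: (5,4.5)→(18,36)  cross = 5·36 − 18·4.5 = 99.0000; (r_i+r_j)·cross = 23·99.0000 = 2277.0000
edge 2: (18,36)→(0.5,36)  cross = 18·36 − 0.5·36 = 630.0000; (r_i+r_j)·cross = 18.5·630.0000 = 11655.0000
Σcross = 551.2500 → A = |Σcross|/2 = 275.6250 mm²
Σ(r_i+r_j)·cross = 12954.3750 → first moment M = |Σ|/6 = 2159.0625
R_c = M/A = 2159.0625/275.6250 = 7.8333 mm
θ = 179° = 3.124139 rad
V = θ·R_c·A = 3.124139·7.8333·275.6250 = 6745.212 mm³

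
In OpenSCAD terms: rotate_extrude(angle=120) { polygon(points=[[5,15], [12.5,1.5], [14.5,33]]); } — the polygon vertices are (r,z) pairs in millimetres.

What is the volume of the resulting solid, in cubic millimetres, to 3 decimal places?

Profile (r,z), 3 vertices: (5,15) (12.5,1.5) (14.5,33)
edge 0: (5,15)→(12.5,1.5)  cross = 5·1.5 − 12.5·15 = -180.0000; (r_i+r_j)·cross = 17.5·-180.0000 = -3150.0000
edge 1: (12.5,1.5)→(14.5,33)  cross = 12.5·33 − 14.5·1.5 = 390.7500; (r_i+r_j)·cross = 27·390.7500 = 10550.2500
edge 2: (14.5,33)→(5,15)  cross = 14.5·15 − 5·33 = 52.5000; (r_i+r_j)·cross = 19.5·52.5000 = 1023.7500
Σcross = 263.2500 → A = |Σcross|/2 = 131.6250 mm²
Σ(r_i+r_j)·cross = 8424.0000 → first moment M = |Σ|/6 = 1404.0000
R_c = M/A = 1404.0000/131.6250 = 10.6667 mm
θ = 120° = 2.094395 rad
V = θ·R_c·A = 2.094395·10.6667·131.6250 = 2940.531 mm³

Volume = 2940.531 mm³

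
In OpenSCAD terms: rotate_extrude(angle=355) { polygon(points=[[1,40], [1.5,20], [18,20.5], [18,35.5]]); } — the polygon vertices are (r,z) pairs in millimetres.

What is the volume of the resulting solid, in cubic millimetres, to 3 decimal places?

Profile (r,z), 4 vertices: (1,40) (1.5,20) (18,20.5) (18,35.5)
edge 0: (1,40)→(1.5,20)  cross = 1·20 − 1.5·40 = -40.0000; (r_i+r_j)·cross = 2.5·-40.0000 = -100.0000
edge 1: (1.5,20)→(18,20.5)  cross = 1.5·20.5 − 18·20 = -329.2500; (r_i+r_j)·cross = 19.5·-329.2500 = -6420.3750
edge 2: (18,20.5)→(18,35.5)  cross = 18·35.5 − 18·20.5 = 270.0000; (r_i+r_j)·cross = 36·270.0000 = 9720.0000
edge 3: (18,35.5)→(1,40)  cross = 18·40 − 1·35.5 = 684.5000; (r_i+r_j)·cross = 19·684.5000 = 13005.5000
Σcross = 585.2500 → A = |Σcross|/2 = 292.6250 mm²
Σ(r_i+r_j)·cross = 16205.1250 → first moment M = |Σ|/6 = 2700.8542
R_c = M/A = 2700.8542/292.6250 = 9.2297 mm
θ = 355° = 6.195919 rad
V = θ·R_c·A = 6.195919·9.2297·292.6250 = 16734.273 mm³

Volume = 16734.273 mm³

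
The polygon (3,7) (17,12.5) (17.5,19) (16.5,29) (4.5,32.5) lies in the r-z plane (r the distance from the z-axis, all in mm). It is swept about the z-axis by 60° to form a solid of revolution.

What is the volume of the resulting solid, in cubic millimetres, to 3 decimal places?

Volume = 2895.218 mm³

Profile (r,z), 5 vertices: (3,7) (17,12.5) (17.5,19) (16.5,29) (4.5,32.5)
edge 0: (3,7)→(17,12.5)  cross = 3·12.5 − 17·7 = -81.5000; (r_i+r_j)·cross = 20·-81.5000 = -1630.0000
edge 1: (17,12.5)→(17.5,19)  cross = 17·19 − 17.5·12.5 = 104.2500; (r_i+r_j)·cross = 34.5·104.2500 = 3596.6250
edge 2: (17.5,19)→(16.5,29)  cross = 17.5·29 − 16.5·19 = 194.0000; (r_i+r_j)·cross = 34·194.0000 = 6596.0000
edge 3: (16.5,29)→(4.5,32.5)  cross = 16.5·32.5 − 4.5·29 = 405.7500; (r_i+r_j)·cross = 21·405.7500 = 8520.7500
edge 4: (4.5,32.5)→(3,7)  cross = 4.5·7 − 3·32.5 = -66.0000; (r_i+r_j)·cross = 7.5·-66.0000 = -495.0000
Σcross = 556.5000 → A = |Σcross|/2 = 278.2500 mm²
Σ(r_i+r_j)·cross = 16588.3750 → first moment M = |Σ|/6 = 2764.7292
R_c = M/A = 2764.7292/278.2500 = 9.9361 mm
θ = 60° = 1.047198 rad
V = θ·R_c·A = 1.047198·9.9361·278.2500 = 2895.218 mm³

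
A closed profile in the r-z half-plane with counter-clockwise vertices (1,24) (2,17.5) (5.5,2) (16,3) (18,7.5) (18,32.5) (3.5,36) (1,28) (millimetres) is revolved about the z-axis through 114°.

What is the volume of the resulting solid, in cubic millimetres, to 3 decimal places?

Profile (r,z), 8 vertices: (1,24) (2,17.5) (5.5,2) (16,3) (18,7.5) (18,32.5) (3.5,36) (1,28)
edge 0: (1,24)→(2,17.5)  cross = 1·17.5 − 2·24 = -30.5000; (r_i+r_j)·cross = 3·-30.5000 = -91.5000
edge 1: (2,17.5)→(5.5,2)  cross = 2·2 − 5.5·17.5 = -92.2500; (r_i+r_j)·cross = 7.5·-92.2500 = -691.8750
edge 2: (5.5,2)→(16,3)  cross = 5.5·3 − 16·2 = -15.5000; (r_i+r_j)·cross = 21.5·-15.5000 = -333.2500
edge 3: (16,3)→(18,7.5)  cross = 16·7.5 − 18·3 = 66.0000; (r_i+r_j)·cross = 34·66.0000 = 2244.0000
edge 4: (18,7.5)→(18,32.5)  cross = 18·32.5 − 18·7.5 = 450.0000; (r_i+r_j)·cross = 36·450.0000 = 16200.0000
edge 5: (18,32.5)→(3.5,36)  cross = 18·36 − 3.5·32.5 = 534.2500; (r_i+r_j)·cross = 21.5·534.2500 = 11486.3750
edge 6: (3.5,36)→(1,28)  cross = 3.5·28 − 1·36 = 62.0000; (r_i+r_j)·cross = 4.5·62.0000 = 279.0000
edge 7: (1,28)→(1,24)  cross = 1·24 − 1·28 = -4.0000; (r_i+r_j)·cross = 2·-4.0000 = -8.0000
Σcross = 970.0000 → A = |Σcross|/2 = 485.0000 mm²
Σ(r_i+r_j)·cross = 29084.7500 → first moment M = |Σ|/6 = 4847.4583
R_c = M/A = 4847.4583/485.0000 = 9.9948 mm
θ = 114° = 1.989675 rad
V = θ·R_c·A = 1.989675·9.9948·485.0000 = 9644.868 mm³

Volume = 9644.868 mm³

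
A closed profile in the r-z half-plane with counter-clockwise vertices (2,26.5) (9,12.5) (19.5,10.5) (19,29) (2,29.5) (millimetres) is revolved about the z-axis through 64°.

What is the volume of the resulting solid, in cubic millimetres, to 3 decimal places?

Profile (r,z), 5 vertices: (2,26.5) (9,12.5) (19.5,10.5) (19,29) (2,29.5)
edge 0: (2,26.5)→(9,12.5)  cross = 2·12.5 − 9·26.5 = -213.5000; (r_i+r_j)·cross = 11·-213.5000 = -2348.5000
edge 1: (9,12.5)→(19.5,10.5)  cross = 9·10.5 − 19.5·12.5 = -149.2500; (r_i+r_j)·cross = 28.5·-149.2500 = -4253.6250
edge 2: (19.5,10.5)→(19,29)  cross = 19.5·29 − 19·10.5 = 366.0000; (r_i+r_j)·cross = 38.5·366.0000 = 14091.0000
edge 3: (19,29)→(2,29.5)  cross = 19·29.5 − 2·29 = 502.5000; (r_i+r_j)·cross = 21·502.5000 = 10552.5000
edge 4: (2,29.5)→(2,26.5)  cross = 2·26.5 − 2·29.5 = -6.0000; (r_i+r_j)·cross = 4·-6.0000 = -24.0000
Σcross = 499.7500 → A = |Σcross|/2 = 249.8750 mm²
Σ(r_i+r_j)·cross = 18017.3750 → first moment M = |Σ|/6 = 3002.8958
R_c = M/A = 3002.8958/249.8750 = 12.0176 mm
θ = 64° = 1.117011 rad
V = θ·R_c·A = 1.117011·12.0176·249.8750 = 3354.267 mm³

Volume = 3354.267 mm³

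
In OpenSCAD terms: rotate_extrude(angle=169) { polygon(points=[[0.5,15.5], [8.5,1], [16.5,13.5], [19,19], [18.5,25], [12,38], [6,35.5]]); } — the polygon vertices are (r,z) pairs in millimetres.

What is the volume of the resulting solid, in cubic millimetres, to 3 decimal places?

Volume = 11933.309 mm³

Profile (r,z), 7 vertices: (0.5,15.5) (8.5,1) (16.5,13.5) (19,19) (18.5,25) (12,38) (6,35.5)
edge 0: (0.5,15.5)→(8.5,1)  cross = 0.5·1 − 8.5·15.5 = -131.2500; (r_i+r_j)·cross = 9·-131.2500 = -1181.2500
edge 1: (8.5,1)→(16.5,13.5)  cross = 8.5·13.5 − 16.5·1 = 98.2500; (r_i+r_j)·cross = 25·98.2500 = 2456.2500
edge 2: (16.5,13.5)→(19,19)  cross = 16.5·19 − 19·13.5 = 57.0000; (r_i+r_j)·cross = 35.5·57.0000 = 2023.5000
edge 3: (19,19)→(18.5,25)  cross = 19·25 − 18.5·19 = 123.5000; (r_i+r_j)·cross = 37.5·123.5000 = 4631.2500
edge 4: (18.5,25)→(12,38)  cross = 18.5·38 − 12·25 = 403.0000; (r_i+r_j)·cross = 30.5·403.0000 = 12291.5000
edge 5: (12,38)→(6,35.5)  cross = 12·35.5 − 6·38 = 198.0000; (r_i+r_j)·cross = 18·198.0000 = 3564.0000
edge 6: (6,35.5)→(0.5,15.5)  cross = 6·15.5 − 0.5·35.5 = 75.2500; (r_i+r_j)·cross = 6.5·75.2500 = 489.1250
Σcross = 823.7500 → A = |Σcross|/2 = 411.8750 mm²
Σ(r_i+r_j)·cross = 24274.3750 → first moment M = |Σ|/6 = 4045.7292
R_c = M/A = 4045.7292/411.8750 = 9.8227 mm
θ = 169° = 2.949606 rad
V = θ·R_c·A = 2.949606·9.8227·411.8750 = 11933.309 mm³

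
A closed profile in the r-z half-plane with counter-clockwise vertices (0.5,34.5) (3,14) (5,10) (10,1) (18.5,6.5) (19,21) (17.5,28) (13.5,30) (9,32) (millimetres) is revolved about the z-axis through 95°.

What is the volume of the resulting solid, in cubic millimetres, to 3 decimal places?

Profile (r,z), 9 vertices: (0.5,34.5) (3,14) (5,10) (10,1) (18.5,6.5) (19,21) (17.5,28) (13.5,30) (9,32)
edge 0: (0.5,34.5)→(3,14)  cross = 0.5·14 − 3·34.5 = -96.5000; (r_i+r_j)·cross = 3.5·-96.5000 = -337.7500
edge 1: (3,14)→(5,10)  cross = 3·10 − 5·14 = -40.0000; (r_i+r_j)·cross = 8·-40.0000 = -320.0000
edge 2: (5,10)→(10,1)  cross = 5·1 − 10·10 = -95.0000; (r_i+r_j)·cross = 15·-95.0000 = -1425.0000
edge 3: (10,1)→(18.5,6.5)  cross = 10·6.5 − 18.5·1 = 46.5000; (r_i+r_j)·cross = 28.5·46.5000 = 1325.2500
edge 4: (18.5,6.5)→(19,21)  cross = 18.5·21 − 19·6.5 = 265.0000; (r_i+r_j)·cross = 37.5·265.0000 = 9937.5000
edge 5: (19,21)→(17.5,28)  cross = 19·28 − 17.5·21 = 164.5000; (r_i+r_j)·cross = 36.5·164.5000 = 6004.2500
edge 6: (17.5,28)→(13.5,30)  cross = 17.5·30 − 13.5·28 = 147.0000; (r_i+r_j)·cross = 31·147.0000 = 4557.0000
edge 7: (13.5,30)→(9,32)  cross = 13.5·32 − 9·30 = 162.0000; (r_i+r_j)·cross = 22.5·162.0000 = 3645.0000
edge 8: (9,32)→(0.5,34.5)  cross = 9·34.5 − 0.5·32 = 294.5000; (r_i+r_j)·cross = 9.5·294.5000 = 2797.7500
Σcross = 848.0000 → A = |Σcross|/2 = 424.0000 mm²
Σ(r_i+r_j)·cross = 26184.0000 → first moment M = |Σ|/6 = 4364.0000
R_c = M/A = 4364.0000/424.0000 = 10.2925 mm
θ = 95° = 1.658063 rad
V = θ·R_c·A = 1.658063·10.2925·424.0000 = 7235.786 mm³

Volume = 7235.786 mm³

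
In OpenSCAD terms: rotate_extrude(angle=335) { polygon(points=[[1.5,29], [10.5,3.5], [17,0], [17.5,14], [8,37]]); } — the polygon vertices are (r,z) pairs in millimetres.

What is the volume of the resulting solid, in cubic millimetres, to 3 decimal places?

Volume = 17848.250 mm³

Profile (r,z), 5 vertices: (1.5,29) (10.5,3.5) (17,0) (17.5,14) (8,37)
edge 0: (1.5,29)→(10.5,3.5)  cross = 1.5·3.5 − 10.5·29 = -299.2500; (r_i+r_j)·cross = 12·-299.2500 = -3591.0000
edge 1: (10.5,3.5)→(17,0)  cross = 10.5·0 − 17·3.5 = -59.5000; (r_i+r_j)·cross = 27.5·-59.5000 = -1636.2500
edge 2: (17,0)→(17.5,14)  cross = 17·14 − 17.5·0 = 238.0000; (r_i+r_j)·cross = 34.5·238.0000 = 8211.0000
edge 3: (17.5,14)→(8,37)  cross = 17.5·37 − 8·14 = 535.5000; (r_i+r_j)·cross = 25.5·535.5000 = 13655.2500
edge 4: (8,37)→(1.5,29)  cross = 8·29 − 1.5·37 = 176.5000; (r_i+r_j)·cross = 9.5·176.5000 = 1676.7500
Σcross = 591.2500 → A = |Σcross|/2 = 295.6250 mm²
Σ(r_i+r_j)·cross = 18315.7500 → first moment M = |Σ|/6 = 3052.6250
R_c = M/A = 3052.6250/295.6250 = 10.3260 mm
θ = 335° = 5.846853 rad
V = θ·R_c·A = 5.846853·10.3260·295.6250 = 17848.250 mm³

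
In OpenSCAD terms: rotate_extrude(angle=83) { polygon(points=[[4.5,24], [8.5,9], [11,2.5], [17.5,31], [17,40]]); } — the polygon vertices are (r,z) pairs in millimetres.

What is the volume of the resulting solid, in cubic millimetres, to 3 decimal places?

Volume = 3790.685 mm³

Profile (r,z), 5 vertices: (4.5,24) (8.5,9) (11,2.5) (17.5,31) (17,40)
edge 0: (4.5,24)→(8.5,9)  cross = 4.5·9 − 8.5·24 = -163.5000; (r_i+r_j)·cross = 13·-163.5000 = -2125.5000
edge 1: (8.5,9)→(11,2.5)  cross = 8.5·2.5 − 11·9 = -77.7500; (r_i+r_j)·cross = 19.5·-77.7500 = -1516.1250
edge 2: (11,2.5)→(17.5,31)  cross = 11·31 − 17.5·2.5 = 297.2500; (r_i+r_j)·cross = 28.5·297.2500 = 8471.6250
edge 3: (17.5,31)→(17,40)  cross = 17.5·40 − 17·31 = 173.0000; (r_i+r_j)·cross = 34.5·173.0000 = 5968.5000
edge 4: (17,40)→(4.5,24)  cross = 17·24 − 4.5·40 = 228.0000; (r_i+r_j)·cross = 21.5·228.0000 = 4902.0000
Σcross = 457.0000 → A = |Σcross|/2 = 228.5000 mm²
Σ(r_i+r_j)·cross = 15700.5000 → first moment M = |Σ|/6 = 2616.7500
R_c = M/A = 2616.7500/228.5000 = 11.4519 mm
θ = 83° = 1.448623 rad
V = θ·R_c·A = 1.448623·11.4519·228.5000 = 3790.685 mm³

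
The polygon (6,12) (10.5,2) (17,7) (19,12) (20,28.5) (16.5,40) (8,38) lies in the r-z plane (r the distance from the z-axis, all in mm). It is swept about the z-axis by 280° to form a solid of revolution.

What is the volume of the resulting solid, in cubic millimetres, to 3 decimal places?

Profile (r,z), 7 vertices: (6,12) (10.5,2) (17,7) (19,12) (20,28.5) (16.5,40) (8,38)
edge 0: (6,12)→(10.5,2)  cross = 6·2 − 10.5·12 = -114.0000; (r_i+r_j)·cross = 16.5·-114.0000 = -1881.0000
edge 1: (10.5,2)→(17,7)  cross = 10.5·7 − 17·2 = 39.5000; (r_i+r_j)·cross = 27.5·39.5000 = 1086.2500
edge 2: (17,7)→(19,12)  cross = 17·12 − 19·7 = 71.0000; (r_i+r_j)·cross = 36·71.0000 = 2556.0000
edge 3: (19,12)→(20,28.5)  cross = 19·28.5 − 20·12 = 301.5000; (r_i+r_j)·cross = 39·301.5000 = 11758.5000
edge 4: (20,28.5)→(16.5,40)  cross = 20·40 − 16.5·28.5 = 329.7500; (r_i+r_j)·cross = 36.5·329.7500 = 12035.8750
edge 5: (16.5,40)→(8,38)  cross = 16.5·38 − 8·40 = 307.0000; (r_i+r_j)·cross = 24.5·307.0000 = 7521.5000
edge 6: (8,38)→(6,12)  cross = 8·12 − 6·38 = -132.0000; (r_i+r_j)·cross = 14·-132.0000 = -1848.0000
Σcross = 802.7500 → A = |Σcross|/2 = 401.3750 mm²
Σ(r_i+r_j)·cross = 31229.1250 → first moment M = |Σ|/6 = 5204.8542
R_c = M/A = 5204.8542/401.3750 = 12.9676 mm
θ = 280° = 4.886922 rad
V = θ·R_c·A = 4.886922·12.9676·401.3750 = 25435.716 mm³

Volume = 25435.716 mm³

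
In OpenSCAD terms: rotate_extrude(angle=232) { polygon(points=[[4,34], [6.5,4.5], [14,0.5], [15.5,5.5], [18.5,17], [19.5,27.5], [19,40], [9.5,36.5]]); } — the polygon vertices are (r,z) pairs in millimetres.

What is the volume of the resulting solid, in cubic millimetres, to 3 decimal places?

Volume = 21703.181 mm³

Profile (r,z), 8 vertices: (4,34) (6.5,4.5) (14,0.5) (15.5,5.5) (18.5,17) (19.5,27.5) (19,40) (9.5,36.5)
edge 0: (4,34)→(6.5,4.5)  cross = 4·4.5 − 6.5·34 = -203.0000; (r_i+r_j)·cross = 10.5·-203.0000 = -2131.5000
edge 1: (6.5,4.5)→(14,0.5)  cross = 6.5·0.5 − 14·4.5 = -59.7500; (r_i+r_j)·cross = 20.5·-59.7500 = -1224.8750
edge 2: (14,0.5)→(15.5,5.5)  cross = 14·5.5 − 15.5·0.5 = 69.2500; (r_i+r_j)·cross = 29.5·69.2500 = 2042.8750
edge 3: (15.5,5.5)→(18.5,17)  cross = 15.5·17 − 18.5·5.5 = 161.7500; (r_i+r_j)·cross = 34·161.7500 = 5499.5000
edge 4: (18.5,17)→(19.5,27.5)  cross = 18.5·27.5 − 19.5·17 = 177.2500; (r_i+r_j)·cross = 38·177.2500 = 6735.5000
edge 5: (19.5,27.5)→(19,40)  cross = 19.5·40 − 19·27.5 = 257.5000; (r_i+r_j)·cross = 38.5·257.5000 = 9913.7500
edge 6: (19,40)→(9.5,36.5)  cross = 19·36.5 − 9.5·40 = 313.5000; (r_i+r_j)·cross = 28.5·313.5000 = 8934.7500
edge 7: (9.5,36.5)→(4,34)  cross = 9.5·34 − 4·36.5 = 177.0000; (r_i+r_j)·cross = 13.5·177.0000 = 2389.5000
Σcross = 893.5000 → A = |Σcross|/2 = 446.7500 mm²
Σ(r_i+r_j)·cross = 32159.5000 → first moment M = |Σ|/6 = 5359.9167
R_c = M/A = 5359.9167/446.7500 = 11.9976 mm
θ = 232° = 4.049164 rad
V = θ·R_c·A = 4.049164·11.9976·446.7500 = 21703.181 mm³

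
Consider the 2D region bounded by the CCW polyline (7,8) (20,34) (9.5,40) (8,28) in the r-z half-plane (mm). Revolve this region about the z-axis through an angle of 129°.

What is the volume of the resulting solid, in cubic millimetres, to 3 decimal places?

Volume = 4972.945 mm³

Profile (r,z), 4 vertices: (7,8) (20,34) (9.5,40) (8,28)
edge 0: (7,8)→(20,34)  cross = 7·34 − 20·8 = 78.0000; (r_i+r_j)·cross = 27·78.0000 = 2106.0000
edge 1: (20,34)→(9.5,40)  cross = 20·40 − 9.5·34 = 477.0000; (r_i+r_j)·cross = 29.5·477.0000 = 14071.5000
edge 2: (9.5,40)→(8,28)  cross = 9.5·28 − 8·40 = -54.0000; (r_i+r_j)·cross = 17.5·-54.0000 = -945.0000
edge 3: (8,28)→(7,8)  cross = 8·8 − 7·28 = -132.0000; (r_i+r_j)·cross = 15·-132.0000 = -1980.0000
Σcross = 369.0000 → A = |Σcross|/2 = 184.5000 mm²
Σ(r_i+r_j)·cross = 13252.5000 → first moment M = |Σ|/6 = 2208.7500
R_c = M/A = 2208.7500/184.5000 = 11.9715 mm
θ = 129° = 2.251475 rad
V = θ·R_c·A = 2.251475·11.9715·184.5000 = 4972.945 mm³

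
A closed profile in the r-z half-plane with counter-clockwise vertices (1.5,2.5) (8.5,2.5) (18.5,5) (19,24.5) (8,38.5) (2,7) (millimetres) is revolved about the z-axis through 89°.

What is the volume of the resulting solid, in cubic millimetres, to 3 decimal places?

Profile (r,z), 6 vertices: (1.5,2.5) (8.5,2.5) (18.5,5) (19,24.5) (8,38.5) (2,7)
edge 0: (1.5,2.5)→(8.5,2.5)  cross = 1.5·2.5 − 8.5·2.5 = -17.5000; (r_i+r_j)·cross = 10·-17.5000 = -175.0000
edge 1: (8.5,2.5)→(18.5,5)  cross = 8.5·5 − 18.5·2.5 = -3.7500; (r_i+r_j)·cross = 27·-3.7500 = -101.2500
edge 2: (18.5,5)→(19,24.5)  cross = 18.5·24.5 − 19·5 = 358.2500; (r_i+r_j)·cross = 37.5·358.2500 = 13434.3750
edge 3: (19,24.5)→(8,38.5)  cross = 19·38.5 − 8·24.5 = 535.5000; (r_i+r_j)·cross = 27·535.5000 = 14458.5000
edge 4: (8,38.5)→(2,7)  cross = 8·7 − 2·38.5 = -21.0000; (r_i+r_j)·cross = 10·-21.0000 = -210.0000
edge 5: (2,7)→(1.5,2.5)  cross = 2·2.5 − 1.5·7 = -5.5000; (r_i+r_j)·cross = 3.5·-5.5000 = -19.2500
Σcross = 846.0000 → A = |Σcross|/2 = 423.0000 mm²
Σ(r_i+r_j)·cross = 27387.3750 → first moment M = |Σ|/6 = 4564.5625
R_c = M/A = 4564.5625/423.0000 = 10.7909 mm
θ = 89° = 1.553343 rad
V = θ·R_c·A = 1.553343·10.7909·423.0000 = 7090.331 mm³

Volume = 7090.331 mm³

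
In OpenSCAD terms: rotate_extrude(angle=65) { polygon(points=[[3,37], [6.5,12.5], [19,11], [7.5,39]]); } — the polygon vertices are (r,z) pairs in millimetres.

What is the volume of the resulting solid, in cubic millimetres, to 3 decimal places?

Volume = 2453.089 mm³

Profile (r,z), 4 vertices: (3,37) (6.5,12.5) (19,11) (7.5,39)
edge 0: (3,37)→(6.5,12.5)  cross = 3·12.5 − 6.5·37 = -203.0000; (r_i+r_j)·cross = 9.5·-203.0000 = -1928.5000
edge 1: (6.5,12.5)→(19,11)  cross = 6.5·11 − 19·12.5 = -166.0000; (r_i+r_j)·cross = 25.5·-166.0000 = -4233.0000
edge 2: (19,11)→(7.5,39)  cross = 19·39 − 7.5·11 = 658.5000; (r_i+r_j)·cross = 26.5·658.5000 = 17450.2500
edge 3: (7.5,39)→(3,37)  cross = 7.5·37 − 3·39 = 160.5000; (r_i+r_j)·cross = 10.5·160.5000 = 1685.2500
Σcross = 450.0000 → A = |Σcross|/2 = 225.0000 mm²
Σ(r_i+r_j)·cross = 12974.0000 → first moment M = |Σ|/6 = 2162.3333
R_c = M/A = 2162.3333/225.0000 = 9.6104 mm
θ = 65° = 1.134464 rad
V = θ·R_c·A = 1.134464·9.6104·225.0000 = 2453.089 mm³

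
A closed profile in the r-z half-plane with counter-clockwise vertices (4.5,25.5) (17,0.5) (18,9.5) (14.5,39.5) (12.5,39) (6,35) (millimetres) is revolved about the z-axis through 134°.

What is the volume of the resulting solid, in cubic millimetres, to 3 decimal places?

Profile (r,z), 6 vertices: (4.5,25.5) (17,0.5) (18,9.5) (14.5,39.5) (12.5,39) (6,35)
edge 0: (4.5,25.5)→(17,0.5)  cross = 4.5·0.5 − 17·25.5 = -431.2500; (r_i+r_j)·cross = 21.5·-431.2500 = -9271.8750
edge 1: (17,0.5)→(18,9.5)  cross = 17·9.5 − 18·0.5 = 152.5000; (r_i+r_j)·cross = 35·152.5000 = 5337.5000
edge 2: (18,9.5)→(14.5,39.5)  cross = 18·39.5 − 14.5·9.5 = 573.2500; (r_i+r_j)·cross = 32.5·573.2500 = 18630.6250
edge 3: (14.5,39.5)→(12.5,39)  cross = 14.5·39 − 12.5·39.5 = 71.7500; (r_i+r_j)·cross = 27·71.7500 = 1937.2500
edge 4: (12.5,39)→(6,35)  cross = 12.5·35 − 6·39 = 203.5000; (r_i+r_j)·cross = 18.5·203.5000 = 3764.7500
edge 5: (6,35)→(4.5,25.5)  cross = 6·25.5 − 4.5·35 = -4.5000; (r_i+r_j)·cross = 10.5·-4.5000 = -47.2500
Σcross = 565.2500 → A = |Σcross|/2 = 282.6250 mm²
Σ(r_i+r_j)·cross = 20351.0000 → first moment M = |Σ|/6 = 3391.8333
R_c = M/A = 3391.8333/282.6250 = 12.0012 mm
θ = 134° = 2.338741 rad
V = θ·R_c·A = 2.338741·12.0012·282.6250 = 7932.620 mm³

Volume = 7932.620 mm³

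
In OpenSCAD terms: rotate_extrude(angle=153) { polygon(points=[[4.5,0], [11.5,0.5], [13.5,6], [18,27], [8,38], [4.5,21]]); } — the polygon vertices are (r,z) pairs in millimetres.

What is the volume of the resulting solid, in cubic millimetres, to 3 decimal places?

Volume = 9324.875 mm³

Profile (r,z), 6 vertices: (4.5,0) (11.5,0.5) (13.5,6) (18,27) (8,38) (4.5,21)
edge 0: (4.5,0)→(11.5,0.5)  cross = 4.5·0.5 − 11.5·0 = 2.2500; (r_i+r_j)·cross = 16·2.2500 = 36.0000
edge 1: (11.5,0.5)→(13.5,6)  cross = 11.5·6 − 13.5·0.5 = 62.2500; (r_i+r_j)·cross = 25·62.2500 = 1556.2500
edge 2: (13.5,6)→(18,27)  cross = 13.5·27 − 18·6 = 256.5000; (r_i+r_j)·cross = 31.5·256.5000 = 8079.7500
edge 3: (18,27)→(8,38)  cross = 18·38 − 8·27 = 468.0000; (r_i+r_j)·cross = 26·468.0000 = 12168.0000
edge 4: (8,38)→(4.5,21)  cross = 8·21 − 4.5·38 = -3.0000; (r_i+r_j)·cross = 12.5·-3.0000 = -37.5000
edge 5: (4.5,21)→(4.5,0)  cross = 4.5·0 − 4.5·21 = -94.5000; (r_i+r_j)·cross = 9·-94.5000 = -850.5000
Σcross = 691.5000 → A = |Σcross|/2 = 345.7500 mm²
Σ(r_i+r_j)·cross = 20952.0000 → first moment M = |Σ|/6 = 3492.0000
R_c = M/A = 3492.0000/345.7500 = 10.0998 mm
θ = 153° = 2.670354 rad
V = θ·R_c·A = 2.670354·10.0998·345.7500 = 9324.875 mm³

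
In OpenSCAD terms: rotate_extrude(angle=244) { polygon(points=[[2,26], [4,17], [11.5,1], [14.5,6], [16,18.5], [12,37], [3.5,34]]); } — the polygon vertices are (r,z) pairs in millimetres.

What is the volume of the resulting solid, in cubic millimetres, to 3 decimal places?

Volume = 12836.584 mm³

Profile (r,z), 7 vertices: (2,26) (4,17) (11.5,1) (14.5,6) (16,18.5) (12,37) (3.5,34)
edge 0: (2,26)→(4,17)  cross = 2·17 − 4·26 = -70.0000; (r_i+r_j)·cross = 6·-70.0000 = -420.0000
edge 1: (4,17)→(11.5,1)  cross = 4·1 − 11.5·17 = -191.5000; (r_i+r_j)·cross = 15.5·-191.5000 = -2968.2500
edge 2: (11.5,1)→(14.5,6)  cross = 11.5·6 − 14.5·1 = 54.5000; (r_i+r_j)·cross = 26·54.5000 = 1417.0000
edge 3: (14.5,6)→(16,18.5)  cross = 14.5·18.5 − 16·6 = 172.2500; (r_i+r_j)·cross = 30.5·172.2500 = 5253.6250
edge 4: (16,18.5)→(12,37)  cross = 16·37 − 12·18.5 = 370.0000; (r_i+r_j)·cross = 28·370.0000 = 10360.0000
edge 5: (12,37)→(3.5,34)  cross = 12·34 − 3.5·37 = 278.5000; (r_i+r_j)·cross = 15.5·278.5000 = 4316.7500
edge 6: (3.5,34)→(2,26)  cross = 3.5·26 − 2·34 = 23.0000; (r_i+r_j)·cross = 5.5·23.0000 = 126.5000
Σcross = 636.7500 → A = |Σcross|/2 = 318.3750 mm²
Σ(r_i+r_j)·cross = 18085.6250 → first moment M = |Σ|/6 = 3014.2708
R_c = M/A = 3014.2708/318.3750 = 9.4677 mm
θ = 244° = 4.258603 rad
V = θ·R_c·A = 4.258603·9.4677·318.3750 = 12836.584 mm³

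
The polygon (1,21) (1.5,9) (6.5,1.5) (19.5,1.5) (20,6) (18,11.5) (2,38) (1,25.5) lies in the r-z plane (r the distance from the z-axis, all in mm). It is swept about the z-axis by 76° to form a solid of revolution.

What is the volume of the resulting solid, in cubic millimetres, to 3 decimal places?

Volume = 4489.868 mm³

Profile (r,z), 8 vertices: (1,21) (1.5,9) (6.5,1.5) (19.5,1.5) (20,6) (18,11.5) (2,38) (1,25.5)
edge 0: (1,21)→(1.5,9)  cross = 1·9 − 1.5·21 = -22.5000; (r_i+r_j)·cross = 2.5·-22.5000 = -56.2500
edge 1: (1.5,9)→(6.5,1.5)  cross = 1.5·1.5 − 6.5·9 = -56.2500; (r_i+r_j)·cross = 8·-56.2500 = -450.0000
edge 2: (6.5,1.5)→(19.5,1.5)  cross = 6.5·1.5 − 19.5·1.5 = -19.5000; (r_i+r_j)·cross = 26·-19.5000 = -507.0000
edge 3: (19.5,1.5)→(20,6)  cross = 19.5·6 − 20·1.5 = 87.0000; (r_i+r_j)·cross = 39.5·87.0000 = 3436.5000
edge 4: (20,6)→(18,11.5)  cross = 20·11.5 − 18·6 = 122.0000; (r_i+r_j)·cross = 38·122.0000 = 4636.0000
edge 5: (18,11.5)→(2,38)  cross = 18·38 − 2·11.5 = 661.0000; (r_i+r_j)·cross = 20·661.0000 = 13220.0000
edge 6: (2,38)→(1,25.5)  cross = 2·25.5 − 1·38 = 13.0000; (r_i+r_j)·cross = 3·13.0000 = 39.0000
edge 7: (1,25.5)→(1,21)  cross = 1·21 − 1·25.5 = -4.5000; (r_i+r_j)·cross = 2·-4.5000 = -9.0000
Σcross = 780.2500 → A = |Σcross|/2 = 390.1250 mm²
Σ(r_i+r_j)·cross = 20309.2500 → first moment M = |Σ|/6 = 3384.8750
R_c = M/A = 3384.8750/390.1250 = 8.6764 mm
θ = 76° = 1.326450 rad
V = θ·R_c·A = 1.326450·8.6764·390.1250 = 4489.868 mm³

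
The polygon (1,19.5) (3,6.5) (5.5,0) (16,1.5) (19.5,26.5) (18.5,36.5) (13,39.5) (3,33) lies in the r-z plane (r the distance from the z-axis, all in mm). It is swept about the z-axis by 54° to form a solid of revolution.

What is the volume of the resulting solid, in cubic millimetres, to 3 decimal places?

Volume = 5535.172 mm³

Profile (r,z), 8 vertices: (1,19.5) (3,6.5) (5.5,0) (16,1.5) (19.5,26.5) (18.5,36.5) (13,39.5) (3,33)
edge 0: (1,19.5)→(3,6.5)  cross = 1·6.5 − 3·19.5 = -52.0000; (r_i+r_j)·cross = 4·-52.0000 = -208.0000
edge 1: (3,6.5)→(5.5,0)  cross = 3·0 − 5.5·6.5 = -35.7500; (r_i+r_j)·cross = 8.5·-35.7500 = -303.8750
edge 2: (5.5,0)→(16,1.5)  cross = 5.5·1.5 − 16·0 = 8.2500; (r_i+r_j)·cross = 21.5·8.2500 = 177.3750
edge 3: (16,1.5)→(19.5,26.5)  cross = 16·26.5 − 19.5·1.5 = 394.7500; (r_i+r_j)·cross = 35.5·394.7500 = 14013.6250
edge 4: (19.5,26.5)→(18.5,36.5)  cross = 19.5·36.5 − 18.5·26.5 = 221.5000; (r_i+r_j)·cross = 38·221.5000 = 8417.0000
edge 5: (18.5,36.5)→(13,39.5)  cross = 18.5·39.5 − 13·36.5 = 256.2500; (r_i+r_j)·cross = 31.5·256.2500 = 8071.8750
edge 6: (13,39.5)→(3,33)  cross = 13·33 − 3·39.5 = 310.5000; (r_i+r_j)·cross = 16·310.5000 = 4968.0000
edge 7: (3,33)→(1,19.5)  cross = 3·19.5 − 1·33 = 25.5000; (r_i+r_j)·cross = 4·25.5000 = 102.0000
Σcross = 1129.0000 → A = |Σcross|/2 = 564.5000 mm²
Σ(r_i+r_j)·cross = 35238.0000 → first moment M = |Σ|/6 = 5873.0000
R_c = M/A = 5873.0000/564.5000 = 10.4039 mm
θ = 54° = 0.942478 rad
V = θ·R_c·A = 0.942478·10.4039·564.5000 = 5535.172 mm³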